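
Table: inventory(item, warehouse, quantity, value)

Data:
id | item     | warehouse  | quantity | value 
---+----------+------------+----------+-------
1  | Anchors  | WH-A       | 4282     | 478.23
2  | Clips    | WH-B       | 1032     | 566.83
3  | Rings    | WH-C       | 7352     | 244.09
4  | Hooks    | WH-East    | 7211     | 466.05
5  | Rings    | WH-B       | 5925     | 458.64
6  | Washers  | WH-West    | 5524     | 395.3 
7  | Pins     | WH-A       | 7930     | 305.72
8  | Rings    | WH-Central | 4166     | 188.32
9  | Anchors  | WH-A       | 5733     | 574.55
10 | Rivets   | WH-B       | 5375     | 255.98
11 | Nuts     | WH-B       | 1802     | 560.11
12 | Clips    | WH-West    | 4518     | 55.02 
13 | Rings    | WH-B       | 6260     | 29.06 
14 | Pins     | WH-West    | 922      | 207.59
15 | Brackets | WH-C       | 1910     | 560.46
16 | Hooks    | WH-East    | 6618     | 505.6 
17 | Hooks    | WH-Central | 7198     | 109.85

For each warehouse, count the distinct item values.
SELECT warehouse, COUNT(DISTINCT item)
FROM inventory
GROUP BY warehouse

Result:
  WH-A: 2 distinct
  WH-B: 4 distinct
  WH-C: 2 distinct
  WH-Central: 2 distinct
  WH-East: 1 distinct
  WH-West: 3 distinct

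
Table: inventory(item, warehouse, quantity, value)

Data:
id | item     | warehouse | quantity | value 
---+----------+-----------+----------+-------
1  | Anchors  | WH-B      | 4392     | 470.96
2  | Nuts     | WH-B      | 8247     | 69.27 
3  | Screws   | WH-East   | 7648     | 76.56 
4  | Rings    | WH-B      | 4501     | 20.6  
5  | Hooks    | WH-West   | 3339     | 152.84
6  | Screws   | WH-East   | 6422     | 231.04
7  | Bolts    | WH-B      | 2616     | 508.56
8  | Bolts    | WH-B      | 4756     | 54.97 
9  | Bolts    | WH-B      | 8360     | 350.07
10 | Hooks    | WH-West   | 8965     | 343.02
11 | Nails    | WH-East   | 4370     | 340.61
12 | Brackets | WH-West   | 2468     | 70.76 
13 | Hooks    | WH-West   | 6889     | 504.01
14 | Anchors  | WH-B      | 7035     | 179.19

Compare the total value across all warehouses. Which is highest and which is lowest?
SELECT warehouse, SUM(value)
FROM inventory
GROUP BY warehouse
ORDER BY SUM(value)

All groups:
  WH-East: 648.21
  WH-West: 1070.63
  WH-B: 1653.62

Highest: WH-B (1653.62)
Lowest: WH-East (648.21)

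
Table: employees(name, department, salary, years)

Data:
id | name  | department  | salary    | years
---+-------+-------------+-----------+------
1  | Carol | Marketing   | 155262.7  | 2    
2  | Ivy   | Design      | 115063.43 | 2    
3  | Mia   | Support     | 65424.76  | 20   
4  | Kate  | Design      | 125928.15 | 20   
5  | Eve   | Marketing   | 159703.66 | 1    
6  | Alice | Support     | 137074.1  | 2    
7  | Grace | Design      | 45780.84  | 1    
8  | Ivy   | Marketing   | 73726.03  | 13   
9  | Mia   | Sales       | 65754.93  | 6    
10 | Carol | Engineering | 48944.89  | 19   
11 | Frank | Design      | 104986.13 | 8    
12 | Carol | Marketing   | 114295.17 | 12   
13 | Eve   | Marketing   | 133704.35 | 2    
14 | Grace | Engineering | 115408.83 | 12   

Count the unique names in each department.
SELECT department, COUNT(DISTINCT name)
FROM employees
GROUP BY department

Result:
  Design: 4 distinct
  Engineering: 2 distinct
  Marketing: 3 distinct
  Sales: 1 distinct
  Support: 2 distinct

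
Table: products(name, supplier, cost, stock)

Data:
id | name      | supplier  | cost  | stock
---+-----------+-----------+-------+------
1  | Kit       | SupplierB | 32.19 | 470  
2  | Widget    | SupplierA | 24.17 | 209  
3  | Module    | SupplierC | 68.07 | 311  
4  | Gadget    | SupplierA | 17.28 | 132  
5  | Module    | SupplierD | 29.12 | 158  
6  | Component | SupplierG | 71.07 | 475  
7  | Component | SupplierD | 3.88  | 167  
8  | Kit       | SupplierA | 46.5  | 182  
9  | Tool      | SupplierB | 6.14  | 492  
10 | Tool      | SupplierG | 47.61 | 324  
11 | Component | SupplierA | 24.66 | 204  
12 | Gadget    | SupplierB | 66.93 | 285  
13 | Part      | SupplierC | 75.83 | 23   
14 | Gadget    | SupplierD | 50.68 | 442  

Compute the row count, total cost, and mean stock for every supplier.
SELECT supplier,
       COUNT(*) as cnt,
       SUM(cost) as total_cost,
       AVG(stock) as avg_stock
FROM products
GROUP BY supplier

Result:
  SupplierA: 4 records, 112.61 total cost, 181.75 avg stock
  SupplierB: 3 records, 105.26 total cost, 415.67 avg stock
  SupplierC: 2 records, 143.90 total cost, 167.00 avg stock
  SupplierD: 3 records, 83.68 total cost, 255.67 avg stock
  SupplierG: 2 records, 118.68 total cost, 399.50 avg stock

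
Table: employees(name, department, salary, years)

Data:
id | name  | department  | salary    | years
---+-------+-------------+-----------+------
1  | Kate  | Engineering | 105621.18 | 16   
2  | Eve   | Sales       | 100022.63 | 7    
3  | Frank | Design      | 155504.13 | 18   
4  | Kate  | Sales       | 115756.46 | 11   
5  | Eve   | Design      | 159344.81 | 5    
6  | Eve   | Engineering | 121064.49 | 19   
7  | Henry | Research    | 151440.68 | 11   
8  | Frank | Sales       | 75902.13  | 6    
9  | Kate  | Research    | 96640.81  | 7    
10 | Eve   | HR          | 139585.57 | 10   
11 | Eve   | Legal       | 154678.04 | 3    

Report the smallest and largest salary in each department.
SELECT department, MIN(salary), MAX(salary)
FROM employees
GROUP BY department

Result:
  Design: min=155504.13, max=159344.81
  Engineering: min=105621.18, max=121064.49
  HR: min=139585.57, max=139585.57
  Legal: min=154678.04, max=154678.04
  Research: min=96640.81, max=151440.68
  Sales: min=75902.13, max=115756.46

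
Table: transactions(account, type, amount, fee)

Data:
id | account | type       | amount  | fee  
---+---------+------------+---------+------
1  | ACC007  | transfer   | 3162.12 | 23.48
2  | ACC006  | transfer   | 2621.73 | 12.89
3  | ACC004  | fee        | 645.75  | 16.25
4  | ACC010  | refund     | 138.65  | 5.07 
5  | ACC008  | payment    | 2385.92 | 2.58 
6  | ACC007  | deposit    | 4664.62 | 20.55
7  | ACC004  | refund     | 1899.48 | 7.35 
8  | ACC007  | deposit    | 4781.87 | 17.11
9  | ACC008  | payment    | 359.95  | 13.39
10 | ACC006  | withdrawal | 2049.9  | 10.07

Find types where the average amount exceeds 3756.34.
SELECT type, AVG(amount)
FROM transactions
GROUP BY type
HAVING AVG(amount) > 3756.34

Result:
  deposit: avg=4723.25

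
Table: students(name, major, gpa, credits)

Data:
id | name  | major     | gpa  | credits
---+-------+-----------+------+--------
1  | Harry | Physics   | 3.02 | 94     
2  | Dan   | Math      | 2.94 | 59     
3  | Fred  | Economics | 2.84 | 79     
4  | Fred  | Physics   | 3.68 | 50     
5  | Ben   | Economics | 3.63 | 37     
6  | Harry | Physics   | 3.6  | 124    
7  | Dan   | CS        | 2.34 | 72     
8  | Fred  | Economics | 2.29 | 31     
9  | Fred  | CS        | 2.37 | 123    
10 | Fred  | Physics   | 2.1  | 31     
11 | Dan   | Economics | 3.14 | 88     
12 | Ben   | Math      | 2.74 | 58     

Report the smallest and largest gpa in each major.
SELECT major, MIN(gpa), MAX(gpa)
FROM students
GROUP BY major

Result:
  CS: min=2.34, max=2.37
  Economics: min=2.29, max=3.63
  Math: min=2.74, max=2.94
  Physics: min=2.10, max=3.68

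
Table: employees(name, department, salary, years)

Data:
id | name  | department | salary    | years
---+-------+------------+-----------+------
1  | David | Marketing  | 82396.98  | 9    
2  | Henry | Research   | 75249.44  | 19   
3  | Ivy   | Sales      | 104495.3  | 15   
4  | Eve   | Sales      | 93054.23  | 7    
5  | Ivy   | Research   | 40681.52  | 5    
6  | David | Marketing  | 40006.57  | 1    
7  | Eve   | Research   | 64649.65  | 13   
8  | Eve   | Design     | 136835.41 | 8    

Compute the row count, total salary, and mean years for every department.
SELECT department,
       COUNT(*) as cnt,
       SUM(salary) as total_salary,
       AVG(years) as avg_years
FROM employees
GROUP BY department

Result:
  Design: 1 records, 136835.41 total salary, 8.00 avg years
  Marketing: 2 records, 122403.55 total salary, 5.00 avg years
  Research: 3 records, 180580.61 total salary, 12.33 avg years
  Sales: 2 records, 197549.53 total salary, 11.00 avg years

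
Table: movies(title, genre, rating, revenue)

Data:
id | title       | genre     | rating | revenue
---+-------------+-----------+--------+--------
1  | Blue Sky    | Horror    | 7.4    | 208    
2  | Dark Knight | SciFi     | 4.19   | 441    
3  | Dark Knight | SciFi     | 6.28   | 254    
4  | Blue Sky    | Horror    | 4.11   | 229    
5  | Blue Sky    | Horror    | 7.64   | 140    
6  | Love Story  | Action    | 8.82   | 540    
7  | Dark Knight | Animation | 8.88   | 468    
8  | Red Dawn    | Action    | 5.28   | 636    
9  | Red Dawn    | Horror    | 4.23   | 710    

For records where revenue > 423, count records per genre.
SELECT genre, COUNT(*)
FROM movies
WHERE revenue > 423
GROUP BY genre

Note: WHERE filters rows before grouping.

Result:
  Action: 2
  Animation: 1
  Horror: 1
  SciFi: 1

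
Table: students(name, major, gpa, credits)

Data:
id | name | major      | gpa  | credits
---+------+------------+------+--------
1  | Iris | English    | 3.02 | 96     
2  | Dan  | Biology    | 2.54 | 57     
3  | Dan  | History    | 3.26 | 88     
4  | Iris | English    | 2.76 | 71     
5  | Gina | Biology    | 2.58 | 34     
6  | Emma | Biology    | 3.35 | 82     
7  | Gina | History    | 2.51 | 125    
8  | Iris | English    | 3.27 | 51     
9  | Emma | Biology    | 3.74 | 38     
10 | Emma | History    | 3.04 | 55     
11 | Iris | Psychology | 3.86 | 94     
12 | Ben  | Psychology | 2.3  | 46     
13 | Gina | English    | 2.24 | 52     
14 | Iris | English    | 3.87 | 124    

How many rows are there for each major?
SELECT major, COUNT(*) as count
FROM students
GROUP BY major

Result:
  Biology: 4
  English: 5
  History: 3
  Psychology: 2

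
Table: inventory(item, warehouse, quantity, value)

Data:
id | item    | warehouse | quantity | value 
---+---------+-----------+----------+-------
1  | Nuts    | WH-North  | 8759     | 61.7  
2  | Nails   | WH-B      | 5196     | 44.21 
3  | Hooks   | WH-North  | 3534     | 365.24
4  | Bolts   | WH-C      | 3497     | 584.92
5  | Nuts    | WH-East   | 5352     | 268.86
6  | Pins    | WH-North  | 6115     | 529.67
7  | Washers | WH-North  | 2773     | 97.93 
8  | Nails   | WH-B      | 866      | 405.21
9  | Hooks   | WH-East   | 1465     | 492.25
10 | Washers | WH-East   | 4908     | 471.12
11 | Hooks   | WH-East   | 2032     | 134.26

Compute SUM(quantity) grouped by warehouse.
SELECT warehouse, SUM(quantity) as result
FROM inventory
GROUP BY warehouse

Result:
  WH-B: 6062
  WH-C: 3497
  WH-East: 13757
  WH-North: 21181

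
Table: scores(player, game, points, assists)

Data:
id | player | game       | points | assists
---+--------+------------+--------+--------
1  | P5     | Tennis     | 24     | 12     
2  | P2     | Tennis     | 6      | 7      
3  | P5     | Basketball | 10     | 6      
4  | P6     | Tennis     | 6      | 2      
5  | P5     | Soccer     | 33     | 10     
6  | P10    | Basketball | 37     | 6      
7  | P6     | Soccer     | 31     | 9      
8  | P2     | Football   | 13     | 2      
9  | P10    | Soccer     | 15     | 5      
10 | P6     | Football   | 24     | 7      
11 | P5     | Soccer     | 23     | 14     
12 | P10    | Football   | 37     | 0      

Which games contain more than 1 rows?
SELECT game, COUNT(*) as cnt
FROM scores
GROUP BY game
HAVING COUNT(*) > 1

Result:
  Basketball: 2
  Football: 3
  Soccer: 4
  Tennis: 3

Note: HAVING filters groups after aggregation, WHERE filters rows before.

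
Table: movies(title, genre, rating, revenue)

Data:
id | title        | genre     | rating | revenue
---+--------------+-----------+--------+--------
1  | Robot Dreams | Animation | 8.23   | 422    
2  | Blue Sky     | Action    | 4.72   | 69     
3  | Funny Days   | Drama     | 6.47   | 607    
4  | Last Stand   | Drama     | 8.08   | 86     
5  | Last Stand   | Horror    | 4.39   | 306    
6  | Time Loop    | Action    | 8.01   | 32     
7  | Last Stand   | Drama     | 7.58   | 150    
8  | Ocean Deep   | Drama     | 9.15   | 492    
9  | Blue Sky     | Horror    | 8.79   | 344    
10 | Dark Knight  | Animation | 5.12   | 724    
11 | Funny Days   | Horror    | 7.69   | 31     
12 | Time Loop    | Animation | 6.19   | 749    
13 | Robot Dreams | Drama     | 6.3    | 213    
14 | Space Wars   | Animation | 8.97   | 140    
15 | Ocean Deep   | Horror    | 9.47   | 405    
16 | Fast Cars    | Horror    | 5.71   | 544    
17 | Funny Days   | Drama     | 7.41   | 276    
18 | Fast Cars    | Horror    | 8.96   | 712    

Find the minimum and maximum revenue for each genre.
SELECT genre, MIN(revenue), MAX(revenue)
FROM movies
GROUP BY genre

Result:
  Action: min=32, max=69
  Animation: min=140, max=749
  Drama: min=86, max=607
  Horror: min=31, max=712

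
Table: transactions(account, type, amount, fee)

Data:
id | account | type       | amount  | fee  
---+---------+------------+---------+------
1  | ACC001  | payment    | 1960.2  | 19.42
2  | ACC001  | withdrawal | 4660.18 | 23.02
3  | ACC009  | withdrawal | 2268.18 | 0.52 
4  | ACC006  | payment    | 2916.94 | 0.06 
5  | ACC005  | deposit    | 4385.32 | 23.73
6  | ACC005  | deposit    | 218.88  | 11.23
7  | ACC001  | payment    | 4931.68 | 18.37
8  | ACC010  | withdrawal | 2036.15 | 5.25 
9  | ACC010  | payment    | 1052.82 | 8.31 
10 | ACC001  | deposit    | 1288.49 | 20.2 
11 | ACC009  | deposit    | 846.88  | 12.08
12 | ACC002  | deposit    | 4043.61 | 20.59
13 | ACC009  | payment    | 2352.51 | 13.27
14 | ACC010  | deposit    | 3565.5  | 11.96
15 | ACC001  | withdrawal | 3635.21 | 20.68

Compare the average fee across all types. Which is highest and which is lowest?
SELECT type, AVG(fee)
FROM transactions
GROUP BY type
ORDER BY AVG(fee)

All groups:
  payment: 11.89
  withdrawal: 12.37
  deposit: 16.63

Highest: deposit (16.63)
Lowest: payment (11.89)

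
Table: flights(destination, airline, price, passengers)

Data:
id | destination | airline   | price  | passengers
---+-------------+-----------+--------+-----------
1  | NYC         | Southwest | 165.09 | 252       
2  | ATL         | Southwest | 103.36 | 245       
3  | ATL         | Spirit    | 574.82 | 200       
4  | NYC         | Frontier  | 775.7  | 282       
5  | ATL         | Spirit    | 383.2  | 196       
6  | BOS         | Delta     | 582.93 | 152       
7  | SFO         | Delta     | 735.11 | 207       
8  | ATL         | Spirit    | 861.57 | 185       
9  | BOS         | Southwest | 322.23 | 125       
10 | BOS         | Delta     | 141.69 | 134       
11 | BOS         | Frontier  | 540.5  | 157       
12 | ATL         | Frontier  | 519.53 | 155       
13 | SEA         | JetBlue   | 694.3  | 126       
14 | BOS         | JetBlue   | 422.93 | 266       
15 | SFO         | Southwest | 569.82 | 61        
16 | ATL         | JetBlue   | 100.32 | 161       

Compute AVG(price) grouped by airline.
SELECT airline, AVG(price) as result
FROM flights
GROUP BY airline

Result:
  Delta: 486.58
  Frontier: 611.91
  JetBlue: 405.85
  Southwest: 290.13
  Spirit: 606.53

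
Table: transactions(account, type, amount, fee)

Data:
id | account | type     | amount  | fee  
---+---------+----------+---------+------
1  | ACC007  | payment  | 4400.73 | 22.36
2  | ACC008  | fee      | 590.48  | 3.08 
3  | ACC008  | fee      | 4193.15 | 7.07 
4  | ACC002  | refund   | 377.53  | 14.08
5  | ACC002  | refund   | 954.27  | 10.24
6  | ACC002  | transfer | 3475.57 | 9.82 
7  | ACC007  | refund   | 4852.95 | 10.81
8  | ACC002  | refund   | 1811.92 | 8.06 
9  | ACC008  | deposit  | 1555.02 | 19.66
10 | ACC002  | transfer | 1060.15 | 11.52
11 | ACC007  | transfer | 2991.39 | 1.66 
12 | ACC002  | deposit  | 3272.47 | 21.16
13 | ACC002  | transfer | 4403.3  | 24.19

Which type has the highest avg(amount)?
SELECT type, AVG(amount) as val
FROM transactions
GROUP BY type
ORDER BY val DESC
LIMIT 1

Result: payment with avg(amount) = 4400.73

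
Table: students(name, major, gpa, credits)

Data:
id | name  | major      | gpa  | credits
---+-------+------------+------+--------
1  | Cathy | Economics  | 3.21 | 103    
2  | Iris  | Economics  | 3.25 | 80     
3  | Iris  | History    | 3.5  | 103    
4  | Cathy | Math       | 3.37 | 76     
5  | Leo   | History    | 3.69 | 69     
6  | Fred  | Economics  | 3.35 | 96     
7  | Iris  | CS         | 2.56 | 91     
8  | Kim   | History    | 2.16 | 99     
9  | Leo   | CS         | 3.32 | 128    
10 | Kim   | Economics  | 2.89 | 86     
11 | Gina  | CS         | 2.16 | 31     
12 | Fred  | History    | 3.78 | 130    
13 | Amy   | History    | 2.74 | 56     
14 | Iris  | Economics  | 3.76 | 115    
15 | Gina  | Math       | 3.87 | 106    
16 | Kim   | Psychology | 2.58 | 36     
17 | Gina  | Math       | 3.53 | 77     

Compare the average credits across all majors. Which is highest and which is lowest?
SELECT major, AVG(credits)
FROM students
GROUP BY major
ORDER BY AVG(credits)

All groups:
  Psychology: 36.00
  CS: 83.33
  Math: 86.33
  History: 91.40
  Economics: 96.00

Highest: Economics (96.00)
Lowest: Psychology (36.00)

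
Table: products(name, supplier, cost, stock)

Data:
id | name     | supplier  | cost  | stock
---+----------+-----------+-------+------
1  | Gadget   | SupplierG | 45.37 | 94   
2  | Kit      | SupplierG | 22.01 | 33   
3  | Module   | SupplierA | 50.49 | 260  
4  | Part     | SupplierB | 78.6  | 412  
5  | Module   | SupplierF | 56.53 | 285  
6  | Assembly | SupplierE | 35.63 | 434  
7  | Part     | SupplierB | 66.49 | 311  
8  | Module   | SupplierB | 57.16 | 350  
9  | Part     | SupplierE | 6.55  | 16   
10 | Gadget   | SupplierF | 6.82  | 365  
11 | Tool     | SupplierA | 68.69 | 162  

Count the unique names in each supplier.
SELECT supplier, COUNT(DISTINCT name)
FROM products
GROUP BY supplier

Result:
  SupplierA: 2 distinct
  SupplierB: 2 distinct
  SupplierE: 2 distinct
  SupplierF: 2 distinct
  SupplierG: 2 distinct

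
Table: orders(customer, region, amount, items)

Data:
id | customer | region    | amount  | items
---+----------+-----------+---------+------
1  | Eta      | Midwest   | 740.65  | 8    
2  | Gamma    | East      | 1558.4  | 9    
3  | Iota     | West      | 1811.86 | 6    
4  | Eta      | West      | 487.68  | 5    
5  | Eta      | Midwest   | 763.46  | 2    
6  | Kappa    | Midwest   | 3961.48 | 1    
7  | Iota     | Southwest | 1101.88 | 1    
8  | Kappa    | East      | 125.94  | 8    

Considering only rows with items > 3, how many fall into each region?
SELECT region, COUNT(*)
FROM orders
WHERE items > 3
GROUP BY region

Note: WHERE filters rows before grouping.

Result:
  East: 2
  Midwest: 1
  West: 2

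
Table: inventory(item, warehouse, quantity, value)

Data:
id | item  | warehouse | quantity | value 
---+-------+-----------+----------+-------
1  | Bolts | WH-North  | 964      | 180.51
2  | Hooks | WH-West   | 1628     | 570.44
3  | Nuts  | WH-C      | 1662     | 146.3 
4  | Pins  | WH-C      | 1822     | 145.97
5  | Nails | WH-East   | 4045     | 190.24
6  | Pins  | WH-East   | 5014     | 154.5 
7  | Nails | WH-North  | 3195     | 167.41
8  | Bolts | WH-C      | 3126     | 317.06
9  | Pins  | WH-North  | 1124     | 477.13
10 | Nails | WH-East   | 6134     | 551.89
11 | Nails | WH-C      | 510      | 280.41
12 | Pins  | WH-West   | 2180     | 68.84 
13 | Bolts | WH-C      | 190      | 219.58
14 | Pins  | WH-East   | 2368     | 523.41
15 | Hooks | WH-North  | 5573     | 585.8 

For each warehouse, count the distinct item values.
SELECT warehouse, COUNT(DISTINCT item)
FROM inventory
GROUP BY warehouse

Result:
  WH-C: 4 distinct
  WH-East: 2 distinct
  WH-North: 4 distinct
  WH-West: 2 distinct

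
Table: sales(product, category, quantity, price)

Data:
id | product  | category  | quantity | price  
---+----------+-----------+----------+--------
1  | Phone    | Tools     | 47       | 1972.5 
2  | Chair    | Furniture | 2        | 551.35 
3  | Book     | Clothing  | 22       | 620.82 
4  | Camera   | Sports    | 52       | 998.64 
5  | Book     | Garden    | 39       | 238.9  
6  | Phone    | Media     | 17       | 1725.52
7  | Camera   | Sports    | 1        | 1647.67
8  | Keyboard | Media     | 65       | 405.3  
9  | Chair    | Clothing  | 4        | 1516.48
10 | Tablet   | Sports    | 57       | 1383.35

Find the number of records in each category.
SELECT category, COUNT(*) as count
FROM sales
GROUP BY category

Result:
  Clothing: 2
  Furniture: 1
  Garden: 1
  Media: 2
  Sports: 3
  Tools: 1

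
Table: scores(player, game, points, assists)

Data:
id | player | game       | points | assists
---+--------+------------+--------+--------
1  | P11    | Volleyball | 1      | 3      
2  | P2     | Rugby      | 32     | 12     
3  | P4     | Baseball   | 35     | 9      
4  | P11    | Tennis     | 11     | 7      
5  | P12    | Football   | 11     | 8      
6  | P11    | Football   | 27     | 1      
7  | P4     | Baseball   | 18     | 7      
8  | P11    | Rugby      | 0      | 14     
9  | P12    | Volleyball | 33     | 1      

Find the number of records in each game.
SELECT game, COUNT(*) as count
FROM scores
GROUP BY game

Result:
  Baseball: 2
  Football: 2
  Rugby: 2
  Tennis: 1
  Volleyball: 2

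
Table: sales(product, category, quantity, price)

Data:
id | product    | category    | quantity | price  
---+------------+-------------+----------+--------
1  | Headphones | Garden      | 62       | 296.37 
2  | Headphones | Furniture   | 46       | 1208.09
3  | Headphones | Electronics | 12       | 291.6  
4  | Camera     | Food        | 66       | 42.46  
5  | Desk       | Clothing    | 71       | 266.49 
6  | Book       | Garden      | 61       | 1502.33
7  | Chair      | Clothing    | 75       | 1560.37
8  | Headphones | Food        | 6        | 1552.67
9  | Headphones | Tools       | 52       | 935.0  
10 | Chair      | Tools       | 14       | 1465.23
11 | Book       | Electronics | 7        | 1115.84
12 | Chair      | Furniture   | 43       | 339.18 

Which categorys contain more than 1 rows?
SELECT category, COUNT(*) as cnt
FROM sales
GROUP BY category
HAVING COUNT(*) > 1

Result:
  Clothing: 2
  Electronics: 2
  Food: 2
  Furniture: 2
  Garden: 2
  Tools: 2

Note: HAVING filters groups after aggregation, WHERE filters rows before.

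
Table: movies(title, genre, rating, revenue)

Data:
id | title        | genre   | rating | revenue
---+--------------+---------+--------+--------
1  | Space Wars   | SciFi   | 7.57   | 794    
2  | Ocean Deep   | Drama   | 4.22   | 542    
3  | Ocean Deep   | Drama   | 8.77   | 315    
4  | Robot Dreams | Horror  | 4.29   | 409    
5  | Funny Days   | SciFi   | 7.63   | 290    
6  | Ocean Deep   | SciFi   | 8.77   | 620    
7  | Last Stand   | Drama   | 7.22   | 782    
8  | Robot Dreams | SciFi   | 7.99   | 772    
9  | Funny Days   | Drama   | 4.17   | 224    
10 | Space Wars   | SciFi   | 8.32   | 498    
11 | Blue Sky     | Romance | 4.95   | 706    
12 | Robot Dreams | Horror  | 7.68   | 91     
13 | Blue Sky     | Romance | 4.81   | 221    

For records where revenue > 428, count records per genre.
SELECT genre, COUNT(*)
FROM movies
WHERE revenue > 428
GROUP BY genre

Note: WHERE filters rows before grouping.

Result:
  Drama: 2
  Romance: 1
  SciFi: 4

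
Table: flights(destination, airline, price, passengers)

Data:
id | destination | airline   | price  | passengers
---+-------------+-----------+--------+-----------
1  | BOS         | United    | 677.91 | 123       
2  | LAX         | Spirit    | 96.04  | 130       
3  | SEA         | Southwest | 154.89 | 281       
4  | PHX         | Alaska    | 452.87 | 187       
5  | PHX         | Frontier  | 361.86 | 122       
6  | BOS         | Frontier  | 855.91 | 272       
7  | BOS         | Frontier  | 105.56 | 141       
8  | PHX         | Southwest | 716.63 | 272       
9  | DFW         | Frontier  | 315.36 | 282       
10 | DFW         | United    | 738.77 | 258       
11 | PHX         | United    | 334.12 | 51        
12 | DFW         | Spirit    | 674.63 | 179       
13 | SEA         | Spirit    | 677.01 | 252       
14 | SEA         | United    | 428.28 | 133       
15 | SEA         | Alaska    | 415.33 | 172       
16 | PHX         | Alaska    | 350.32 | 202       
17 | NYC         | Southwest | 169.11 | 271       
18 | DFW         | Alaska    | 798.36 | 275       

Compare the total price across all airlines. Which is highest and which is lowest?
SELECT airline, SUM(price)
FROM flights
GROUP BY airline
ORDER BY SUM(price)

All groups:
  Southwest: 1040.63
  Spirit: 1447.68
  Frontier: 1638.69
  Alaska: 2016.88
  United: 2179.08

Highest: United (2179.08)
Lowest: Southwest (1040.63)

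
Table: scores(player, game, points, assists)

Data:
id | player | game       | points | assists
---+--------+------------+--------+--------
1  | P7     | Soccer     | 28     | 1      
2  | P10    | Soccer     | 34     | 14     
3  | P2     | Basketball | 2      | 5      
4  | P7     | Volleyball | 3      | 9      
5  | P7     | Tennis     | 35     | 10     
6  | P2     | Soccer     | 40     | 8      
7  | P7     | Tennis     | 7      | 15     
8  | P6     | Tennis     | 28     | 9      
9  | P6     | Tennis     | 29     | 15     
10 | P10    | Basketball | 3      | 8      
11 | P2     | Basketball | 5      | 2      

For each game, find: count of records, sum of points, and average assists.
SELECT game,
       COUNT(*) as cnt,
       SUM(points) as total_points,
       AVG(assists) as avg_assists
FROM scores
GROUP BY game

Result:
  Basketball: 3 records, 10 total points, 5.00 avg assists
  Soccer: 3 records, 102 total points, 7.67 avg assists
  Tennis: 4 records, 99 total points, 12.25 avg assists
  Volleyball: 1 records, 3 total points, 9.00 avg assists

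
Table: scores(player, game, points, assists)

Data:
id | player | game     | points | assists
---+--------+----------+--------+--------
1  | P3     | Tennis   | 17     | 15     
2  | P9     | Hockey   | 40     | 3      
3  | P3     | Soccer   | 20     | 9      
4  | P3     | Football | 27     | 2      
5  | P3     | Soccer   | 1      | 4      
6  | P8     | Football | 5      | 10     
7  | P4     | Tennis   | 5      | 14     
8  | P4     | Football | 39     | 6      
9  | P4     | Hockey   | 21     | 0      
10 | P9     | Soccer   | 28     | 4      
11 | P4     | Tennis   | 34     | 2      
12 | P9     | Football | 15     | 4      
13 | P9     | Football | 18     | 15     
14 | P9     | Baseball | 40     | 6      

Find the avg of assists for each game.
SELECT game, AVG(assists) as result
FROM scores
GROUP BY game

Result:
  Baseball: 6.00
  Football: 7.40
  Hockey: 1.50
  Soccer: 5.67
  Tennis: 10.33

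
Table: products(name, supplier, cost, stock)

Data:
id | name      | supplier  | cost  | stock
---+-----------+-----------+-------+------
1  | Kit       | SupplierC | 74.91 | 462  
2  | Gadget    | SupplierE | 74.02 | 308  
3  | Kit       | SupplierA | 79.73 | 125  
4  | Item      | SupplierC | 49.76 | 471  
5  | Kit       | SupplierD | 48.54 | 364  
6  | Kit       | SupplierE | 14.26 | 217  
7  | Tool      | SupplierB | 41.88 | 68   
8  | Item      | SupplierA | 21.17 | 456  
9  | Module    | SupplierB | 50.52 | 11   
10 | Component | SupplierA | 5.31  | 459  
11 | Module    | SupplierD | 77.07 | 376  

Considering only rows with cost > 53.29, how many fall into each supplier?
SELECT supplier, COUNT(*)
FROM products
WHERE cost > 53.29
GROUP BY supplier

Note: WHERE filters rows before grouping.

Result:
  SupplierA: 1
  SupplierC: 1
  SupplierD: 1
  SupplierE: 1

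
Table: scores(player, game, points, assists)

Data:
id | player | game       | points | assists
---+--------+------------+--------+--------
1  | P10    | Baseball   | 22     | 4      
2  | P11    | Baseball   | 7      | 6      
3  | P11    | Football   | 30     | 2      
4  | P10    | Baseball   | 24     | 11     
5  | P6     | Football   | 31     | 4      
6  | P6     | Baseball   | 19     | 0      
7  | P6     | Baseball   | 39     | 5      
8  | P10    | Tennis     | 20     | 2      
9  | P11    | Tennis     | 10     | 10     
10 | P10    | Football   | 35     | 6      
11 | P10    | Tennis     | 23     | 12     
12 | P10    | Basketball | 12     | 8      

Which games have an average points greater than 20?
SELECT game, AVG(points)
FROM scores
GROUP BY game
HAVING AVG(points) > 20

Result:
  Baseball: avg=22.20
  Football: avg=32.00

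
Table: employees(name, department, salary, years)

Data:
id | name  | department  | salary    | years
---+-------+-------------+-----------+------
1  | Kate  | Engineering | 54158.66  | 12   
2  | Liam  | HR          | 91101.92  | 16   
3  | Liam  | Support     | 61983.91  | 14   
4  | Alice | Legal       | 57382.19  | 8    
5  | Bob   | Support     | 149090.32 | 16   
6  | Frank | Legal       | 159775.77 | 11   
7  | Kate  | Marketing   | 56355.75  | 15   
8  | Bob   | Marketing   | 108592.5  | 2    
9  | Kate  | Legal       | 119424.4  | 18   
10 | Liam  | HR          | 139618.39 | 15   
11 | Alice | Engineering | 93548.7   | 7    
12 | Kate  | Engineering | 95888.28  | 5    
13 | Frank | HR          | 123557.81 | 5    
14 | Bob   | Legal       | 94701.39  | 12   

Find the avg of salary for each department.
SELECT department, AVG(salary) as result
FROM employees
GROUP BY department

Result:
  Engineering: 81198.55
  HR: 118092.71
  Legal: 107820.94
  Marketing: 82474.13
  Support: 105537.12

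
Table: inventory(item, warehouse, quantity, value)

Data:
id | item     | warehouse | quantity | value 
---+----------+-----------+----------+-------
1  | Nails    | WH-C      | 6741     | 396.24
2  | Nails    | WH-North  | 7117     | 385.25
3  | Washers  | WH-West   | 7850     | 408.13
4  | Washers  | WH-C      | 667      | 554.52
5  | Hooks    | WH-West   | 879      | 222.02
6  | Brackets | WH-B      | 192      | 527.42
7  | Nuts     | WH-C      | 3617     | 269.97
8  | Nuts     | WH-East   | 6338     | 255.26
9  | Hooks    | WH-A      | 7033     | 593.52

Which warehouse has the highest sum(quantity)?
SELECT warehouse, SUM(quantity) as val
FROM inventory
GROUP BY warehouse
ORDER BY val DESC
LIMIT 1

Result: WH-C with sum(quantity) = 11025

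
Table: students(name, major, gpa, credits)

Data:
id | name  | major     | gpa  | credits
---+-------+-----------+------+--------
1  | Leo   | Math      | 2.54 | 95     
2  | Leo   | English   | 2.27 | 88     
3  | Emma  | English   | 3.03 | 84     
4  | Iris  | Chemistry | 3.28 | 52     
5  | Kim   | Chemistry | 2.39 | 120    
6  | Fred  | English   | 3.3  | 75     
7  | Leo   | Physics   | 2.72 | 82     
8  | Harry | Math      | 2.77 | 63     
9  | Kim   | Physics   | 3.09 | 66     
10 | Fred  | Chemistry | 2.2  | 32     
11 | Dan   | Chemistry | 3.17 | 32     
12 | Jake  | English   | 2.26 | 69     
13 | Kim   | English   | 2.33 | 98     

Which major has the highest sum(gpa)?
SELECT major, SUM(gpa) as val
FROM students
GROUP BY major
ORDER BY val DESC
LIMIT 1

Result: English with sum(gpa) = 13.19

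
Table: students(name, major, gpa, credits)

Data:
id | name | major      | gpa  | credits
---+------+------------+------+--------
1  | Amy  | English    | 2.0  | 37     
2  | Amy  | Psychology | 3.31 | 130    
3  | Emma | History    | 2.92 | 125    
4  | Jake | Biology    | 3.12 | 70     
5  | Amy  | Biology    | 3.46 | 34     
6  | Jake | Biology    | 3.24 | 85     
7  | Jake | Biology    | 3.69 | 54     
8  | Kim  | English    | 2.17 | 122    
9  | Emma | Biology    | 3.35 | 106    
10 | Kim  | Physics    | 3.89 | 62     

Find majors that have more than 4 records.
SELECT major, COUNT(*) as cnt
FROM students
GROUP BY major
HAVING COUNT(*) > 4

Result:
  Biology: 5

Note: HAVING filters groups after aggregation, WHERE filters rows before.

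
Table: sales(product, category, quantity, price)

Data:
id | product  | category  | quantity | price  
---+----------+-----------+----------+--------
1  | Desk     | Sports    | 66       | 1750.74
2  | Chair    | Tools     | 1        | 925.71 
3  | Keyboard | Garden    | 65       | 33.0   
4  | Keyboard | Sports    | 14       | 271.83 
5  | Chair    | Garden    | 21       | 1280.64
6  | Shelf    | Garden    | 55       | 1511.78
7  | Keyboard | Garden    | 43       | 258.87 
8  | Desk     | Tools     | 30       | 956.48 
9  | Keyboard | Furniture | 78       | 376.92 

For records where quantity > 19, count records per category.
SELECT category, COUNT(*)
FROM sales
WHERE quantity > 19
GROUP BY category

Note: WHERE filters rows before grouping.

Result:
  Furniture: 1
  Garden: 4
  Sports: 1
  Tools: 1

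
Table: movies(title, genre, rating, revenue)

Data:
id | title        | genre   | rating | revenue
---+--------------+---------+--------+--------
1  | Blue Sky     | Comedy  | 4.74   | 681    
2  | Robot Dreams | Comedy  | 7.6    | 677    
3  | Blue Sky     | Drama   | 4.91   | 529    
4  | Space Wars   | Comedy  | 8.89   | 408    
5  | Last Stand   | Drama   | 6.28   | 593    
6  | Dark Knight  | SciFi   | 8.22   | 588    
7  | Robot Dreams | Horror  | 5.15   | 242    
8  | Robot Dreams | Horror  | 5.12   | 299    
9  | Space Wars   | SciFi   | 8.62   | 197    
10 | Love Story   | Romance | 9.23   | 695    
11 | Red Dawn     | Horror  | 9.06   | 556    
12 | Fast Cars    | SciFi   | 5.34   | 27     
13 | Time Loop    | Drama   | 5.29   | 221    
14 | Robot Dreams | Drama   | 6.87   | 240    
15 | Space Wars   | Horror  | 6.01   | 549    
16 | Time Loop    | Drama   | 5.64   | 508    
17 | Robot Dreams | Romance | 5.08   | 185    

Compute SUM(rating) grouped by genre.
SELECT genre, SUM(rating) as result
FROM movies
GROUP BY genre

Result:
  Comedy: 21.23
  Drama: 28.99
  Horror: 25.34
  Romance: 14.31
  SciFi: 22.18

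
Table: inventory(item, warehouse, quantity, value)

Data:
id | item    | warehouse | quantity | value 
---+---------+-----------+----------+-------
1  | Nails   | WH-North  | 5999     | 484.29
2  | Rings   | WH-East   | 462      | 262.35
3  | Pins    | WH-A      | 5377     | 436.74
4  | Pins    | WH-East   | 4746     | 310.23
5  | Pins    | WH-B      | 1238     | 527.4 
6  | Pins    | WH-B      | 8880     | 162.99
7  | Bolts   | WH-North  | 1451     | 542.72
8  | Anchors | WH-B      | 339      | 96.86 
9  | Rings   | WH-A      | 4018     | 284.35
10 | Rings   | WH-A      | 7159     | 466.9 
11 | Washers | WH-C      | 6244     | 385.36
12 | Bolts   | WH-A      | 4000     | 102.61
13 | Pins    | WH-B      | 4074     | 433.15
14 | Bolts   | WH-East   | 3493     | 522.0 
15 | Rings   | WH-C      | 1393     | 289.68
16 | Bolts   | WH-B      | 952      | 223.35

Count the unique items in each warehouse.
SELECT warehouse, COUNT(DISTINCT item)
FROM inventory
GROUP BY warehouse

Result:
  WH-A: 3 distinct
  WH-B: 3 distinct
  WH-C: 2 distinct
  WH-East: 3 distinct
  WH-North: 2 distinct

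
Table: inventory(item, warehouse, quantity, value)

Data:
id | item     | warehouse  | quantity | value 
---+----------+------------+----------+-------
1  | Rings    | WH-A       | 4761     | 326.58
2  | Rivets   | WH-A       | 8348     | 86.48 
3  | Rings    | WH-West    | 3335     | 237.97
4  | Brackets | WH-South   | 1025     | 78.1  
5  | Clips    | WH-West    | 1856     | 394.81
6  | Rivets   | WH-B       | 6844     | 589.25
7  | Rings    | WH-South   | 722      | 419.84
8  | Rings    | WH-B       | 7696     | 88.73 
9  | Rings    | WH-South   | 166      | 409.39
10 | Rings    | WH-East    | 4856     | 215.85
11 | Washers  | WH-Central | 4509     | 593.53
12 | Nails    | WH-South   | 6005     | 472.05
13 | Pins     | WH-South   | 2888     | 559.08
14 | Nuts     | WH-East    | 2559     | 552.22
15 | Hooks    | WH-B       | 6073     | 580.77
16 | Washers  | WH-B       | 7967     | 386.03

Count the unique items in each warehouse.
SELECT warehouse, COUNT(DISTINCT item)
FROM inventory
GROUP BY warehouse

Result:
  WH-A: 2 distinct
  WH-B: 4 distinct
  WH-Central: 1 distinct
  WH-East: 2 distinct
  WH-South: 4 distinct
  WH-West: 2 distinct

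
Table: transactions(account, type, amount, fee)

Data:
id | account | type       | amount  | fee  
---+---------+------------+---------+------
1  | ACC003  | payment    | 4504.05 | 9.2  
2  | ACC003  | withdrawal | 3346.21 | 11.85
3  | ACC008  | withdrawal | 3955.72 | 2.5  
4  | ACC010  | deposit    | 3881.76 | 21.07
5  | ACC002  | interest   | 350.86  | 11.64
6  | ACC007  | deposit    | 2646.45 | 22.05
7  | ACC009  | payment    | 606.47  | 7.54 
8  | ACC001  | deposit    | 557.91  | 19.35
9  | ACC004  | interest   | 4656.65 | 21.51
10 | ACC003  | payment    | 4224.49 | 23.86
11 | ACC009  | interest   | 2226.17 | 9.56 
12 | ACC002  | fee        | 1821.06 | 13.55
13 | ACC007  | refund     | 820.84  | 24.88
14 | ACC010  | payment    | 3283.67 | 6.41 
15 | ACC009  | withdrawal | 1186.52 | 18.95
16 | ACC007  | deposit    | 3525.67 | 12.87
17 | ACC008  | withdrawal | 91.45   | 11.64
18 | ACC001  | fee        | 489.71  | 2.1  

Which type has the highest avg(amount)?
SELECT type, AVG(amount) as val
FROM transactions
GROUP BY type
ORDER BY val DESC
LIMIT 1

Result: payment with avg(amount) = 3154.67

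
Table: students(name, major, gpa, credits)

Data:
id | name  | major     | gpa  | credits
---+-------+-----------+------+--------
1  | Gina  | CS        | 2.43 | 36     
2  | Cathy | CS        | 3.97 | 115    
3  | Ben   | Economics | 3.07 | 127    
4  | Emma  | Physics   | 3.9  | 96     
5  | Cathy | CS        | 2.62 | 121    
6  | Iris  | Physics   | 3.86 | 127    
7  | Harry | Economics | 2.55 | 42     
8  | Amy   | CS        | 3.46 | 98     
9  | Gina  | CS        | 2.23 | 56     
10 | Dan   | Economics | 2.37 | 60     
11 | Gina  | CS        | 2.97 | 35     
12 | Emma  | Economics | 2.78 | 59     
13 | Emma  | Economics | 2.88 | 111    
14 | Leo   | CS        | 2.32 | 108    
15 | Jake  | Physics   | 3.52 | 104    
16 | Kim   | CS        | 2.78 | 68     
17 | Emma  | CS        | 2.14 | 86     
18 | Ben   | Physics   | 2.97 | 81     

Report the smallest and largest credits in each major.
SELECT major, MIN(credits), MAX(credits)
FROM students
GROUP BY major

Result:
  CS: min=35, max=121
  Economics: min=42, max=127
  Physics: min=81, max=127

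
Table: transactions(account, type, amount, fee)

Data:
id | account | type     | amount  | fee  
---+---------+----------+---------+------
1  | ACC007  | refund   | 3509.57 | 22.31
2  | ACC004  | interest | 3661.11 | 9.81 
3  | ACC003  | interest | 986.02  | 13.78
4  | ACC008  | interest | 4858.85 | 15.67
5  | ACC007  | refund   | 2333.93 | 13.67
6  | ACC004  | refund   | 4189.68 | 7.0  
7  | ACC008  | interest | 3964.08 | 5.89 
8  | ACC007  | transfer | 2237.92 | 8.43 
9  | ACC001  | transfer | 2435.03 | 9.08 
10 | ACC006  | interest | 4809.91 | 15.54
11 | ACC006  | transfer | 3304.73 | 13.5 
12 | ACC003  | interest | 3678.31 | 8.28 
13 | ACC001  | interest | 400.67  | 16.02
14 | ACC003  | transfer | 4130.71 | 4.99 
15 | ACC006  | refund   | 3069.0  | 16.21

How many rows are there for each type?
SELECT type, COUNT(*) as count
FROM transactions
GROUP BY type

Result:
  interest: 7
  refund: 4
  transfer: 4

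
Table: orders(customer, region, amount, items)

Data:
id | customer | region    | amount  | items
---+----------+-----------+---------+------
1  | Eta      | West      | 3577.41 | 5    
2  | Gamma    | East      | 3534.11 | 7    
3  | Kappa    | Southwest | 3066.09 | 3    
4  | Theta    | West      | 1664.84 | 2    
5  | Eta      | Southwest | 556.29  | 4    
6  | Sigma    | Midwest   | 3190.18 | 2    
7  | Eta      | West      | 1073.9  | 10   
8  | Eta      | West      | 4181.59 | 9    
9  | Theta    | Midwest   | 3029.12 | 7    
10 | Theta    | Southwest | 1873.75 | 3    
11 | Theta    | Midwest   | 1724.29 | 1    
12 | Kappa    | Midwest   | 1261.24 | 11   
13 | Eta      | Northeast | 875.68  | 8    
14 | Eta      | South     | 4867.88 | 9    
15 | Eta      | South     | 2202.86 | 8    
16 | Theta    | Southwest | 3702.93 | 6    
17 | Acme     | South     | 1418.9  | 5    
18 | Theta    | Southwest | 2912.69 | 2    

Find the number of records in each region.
SELECT region, COUNT(*) as count
FROM orders
GROUP BY region

Result:
  East: 1
  Midwest: 4
  Northeast: 1
  South: 3
  Southwest: 5
  West: 4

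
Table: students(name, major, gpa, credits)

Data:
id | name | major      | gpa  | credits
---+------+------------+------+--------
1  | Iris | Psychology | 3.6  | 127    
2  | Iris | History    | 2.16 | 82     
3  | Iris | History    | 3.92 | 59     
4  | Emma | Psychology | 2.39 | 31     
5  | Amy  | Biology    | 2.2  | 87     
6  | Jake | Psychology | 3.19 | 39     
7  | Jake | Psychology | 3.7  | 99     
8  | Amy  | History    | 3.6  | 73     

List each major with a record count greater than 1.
SELECT major, COUNT(*) as cnt
FROM students
GROUP BY major
HAVING COUNT(*) > 1

Result:
  History: 3
  Psychology: 4

Note: HAVING filters groups after aggregation, WHERE filters rows before.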